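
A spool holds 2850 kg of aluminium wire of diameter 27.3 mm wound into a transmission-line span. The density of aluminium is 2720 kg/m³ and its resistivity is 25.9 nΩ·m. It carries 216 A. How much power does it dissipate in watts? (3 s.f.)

ρ = 25.9 nΩ·m = 2.59×10^-8 Ω·m
A = π(d/2)² = π(1.3650e-02 m)² = 5.8535e-04 m²
L = m/(density·A) = 2850/(2720×5.8535e-04) = 1790 m
R = ρL/A = (2.59×10^-8)(1790)/(5.8535e-04) = 0.0792 Ω
P = I²R = (216)² × 0.0792 = 3700 W

3700 W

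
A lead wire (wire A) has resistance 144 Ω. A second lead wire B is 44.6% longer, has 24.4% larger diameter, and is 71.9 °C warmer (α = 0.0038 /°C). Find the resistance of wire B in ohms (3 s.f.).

R ∝ ρL/d² with ρ ∝ (1+αΔT), so R_B/R_A = (1 + 44.6/100) × (1 + 24.4/100)⁻² × (1 + 0.0038×71.9)
= 1.446 × 0.6462 × 1.273 = 1.19
R_B = 1.19 × 144 = 171 Ω

171 Ω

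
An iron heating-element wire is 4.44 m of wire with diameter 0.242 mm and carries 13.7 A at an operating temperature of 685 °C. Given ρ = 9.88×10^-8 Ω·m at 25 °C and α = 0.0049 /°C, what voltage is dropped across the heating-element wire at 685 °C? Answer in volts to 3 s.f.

A = π(d/2)² = π(1.2100e-04 m)² = 4.600e-08 m²
R₍25₎ = ρL/A = (9.88×10^-8)(4.44)/(4.600e-08) = 9.537 Ω
R₍685₎ = R₍25₎(1 + αΔT) = 9.537 × (1 + 0.0049×660) = 40.38 Ω
V = IR = 13.7 × 40.38 = 553 V

553 V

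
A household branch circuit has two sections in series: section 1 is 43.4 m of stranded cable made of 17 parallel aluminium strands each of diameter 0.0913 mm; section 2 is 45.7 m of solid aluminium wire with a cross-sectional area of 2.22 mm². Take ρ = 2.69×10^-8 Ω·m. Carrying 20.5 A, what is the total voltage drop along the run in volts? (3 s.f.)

Section 1: A_strand = π(4.5650e-05)² = 6.547e-09 m²; R₁ = ρL/(N·A_s) = (2.69×10^-8)(43.4)/(17×6.547e-09) = 10.49 Ω
Section 2: A = 2.22 mm² = 2.220e-06 m²
R₂ = (2.69×10^-8)(45.7)/(2.220e-06) = 0.5538 Ω
R = R₁ + R₂ = 11.04 Ω
V = IR = 20.5 × 11.04 = 226 V

226 V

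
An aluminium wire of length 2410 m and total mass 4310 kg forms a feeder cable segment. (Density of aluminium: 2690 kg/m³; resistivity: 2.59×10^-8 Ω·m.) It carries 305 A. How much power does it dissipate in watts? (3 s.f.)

A = m/(density·L) = 4310/(2690×2410) = 6.6483e-04 m²
R = ρL/A = (2.59×10^-8)(2410)/(6.6483e-04) = 0.09389 Ω
P = I²R = (305)² × 0.09389 = 8730 W

8730 W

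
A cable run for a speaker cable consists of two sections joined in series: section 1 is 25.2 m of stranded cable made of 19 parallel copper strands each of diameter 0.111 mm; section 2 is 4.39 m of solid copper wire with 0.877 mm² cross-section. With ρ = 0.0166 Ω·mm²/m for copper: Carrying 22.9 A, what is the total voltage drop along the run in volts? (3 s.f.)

ρ = 0.0166 Ω·mm²/m = 1.66×10^-8 Ω·m
Section 1: A_strand = π(5.5500e-05)² = 9.677e-09 m²; R₁ = ρL/(N·A_s) = (1.66×10^-8)(25.2)/(19×9.677e-09) = 2.275 Ω
Section 2: A = 0.877 mm² = 8.770e-07 m²
R₂ = (1.66×10^-8)(4.39)/(8.770e-07) = 0.08309 Ω
R = R₁ + R₂ = 2.358 Ω
V = IR = 22.9 × 2.358 = 54.0 V

54.0 V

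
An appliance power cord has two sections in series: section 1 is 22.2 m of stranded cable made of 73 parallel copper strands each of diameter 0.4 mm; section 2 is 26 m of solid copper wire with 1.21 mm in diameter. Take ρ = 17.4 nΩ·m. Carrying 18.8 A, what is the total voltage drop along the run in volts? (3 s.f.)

ρ = 17.4 nΩ·m = 1.74×10^-8 Ω·m
Section 1: A_strand = π(2.0000e-04)² = 1.257e-07 m²; R₁ = ρL/(N·A_s) = (1.74×10^-8)(22.2)/(73×1.257e-07) = 0.04211 Ω
Section 2: A = π(d/2)² = π(6.0500e-04 m)² = 1.150e-06 m²
R₂ = (1.74×10^-8)(26)/(1.150e-06) = 0.3934 Ω
R = R₁ + R₂ = 0.4355 Ω
V = IR = 18.8 × 0.4355 = 8.19 V

8.19 V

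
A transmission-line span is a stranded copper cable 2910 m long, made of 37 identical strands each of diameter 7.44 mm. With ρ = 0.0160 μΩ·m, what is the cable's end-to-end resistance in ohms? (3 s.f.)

0.0289 Ω

ρ = 0.0160 μΩ·m = 1.60×10^-8 Ω·m
A_strand = π(3.7200e-03 m)² = 4.347e-05 m²
R_strand = ρL/A = (1.60×10^-8)(2910)/(4.347e-05) = 1.071 Ω
R_total = R_strand/N = 1.071/37 = 0.0289 Ω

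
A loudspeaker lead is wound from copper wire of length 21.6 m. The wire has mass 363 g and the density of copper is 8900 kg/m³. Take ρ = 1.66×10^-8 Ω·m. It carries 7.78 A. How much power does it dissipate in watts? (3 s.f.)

A = m/(density·L) = 0.363/(8900×21.6) = 1.8883e-06 m²
R = ρL/A = (1.66×10^-8)(21.6)/(1.8883e-06) = 0.1899 Ω
P = I²R = (7.78)² × 0.1899 = 11.5 W

11.5 W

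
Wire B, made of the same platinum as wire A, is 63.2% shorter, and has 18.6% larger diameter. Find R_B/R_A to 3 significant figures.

R ∝ L/d², so R_B/R_A = (1 − 63.2/100) × (1 + 18.6/100)⁻²
= 0.368 × 0.7109 = 0.262

0.262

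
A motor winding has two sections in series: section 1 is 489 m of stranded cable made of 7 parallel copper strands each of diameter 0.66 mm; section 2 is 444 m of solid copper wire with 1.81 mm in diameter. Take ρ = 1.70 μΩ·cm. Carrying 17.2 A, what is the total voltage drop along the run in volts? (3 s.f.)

110 V

ρ = 1.70 μΩ·cm = 1.70×10^-8 Ω·m
Section 1: A_strand = π(3.3000e-04)² = 3.421e-07 m²; R₁ = ρL/(N·A_s) = (1.70×10^-8)(489)/(7×3.421e-07) = 3.471 Ω
Section 2: A = π(d/2)² = π(9.0500e-04 m)² = 2.573e-06 m²
R₂ = (1.70×10^-8)(444)/(2.573e-06) = 2.933 Ω
R = R₁ + R₂ = 6.405 Ω
V = IR = 17.2 × 6.405 = 110 V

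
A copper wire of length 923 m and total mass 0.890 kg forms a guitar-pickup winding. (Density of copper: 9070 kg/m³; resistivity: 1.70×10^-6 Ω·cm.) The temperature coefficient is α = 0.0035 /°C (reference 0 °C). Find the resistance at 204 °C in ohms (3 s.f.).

253 Ω

ρ = 1.70×10^-6 Ω·cm = 1.70×10^-8 Ω·m
A = m/(density·L) = 0.89/(9070×923) = 1.0631e-07 m²
R = ρL/A = (1.70×10^-8)(923)/(1.0631e-07) = 147.6 Ω
R(204 °C) = 147.6 × (1 + 0.0035×204) = 253 Ω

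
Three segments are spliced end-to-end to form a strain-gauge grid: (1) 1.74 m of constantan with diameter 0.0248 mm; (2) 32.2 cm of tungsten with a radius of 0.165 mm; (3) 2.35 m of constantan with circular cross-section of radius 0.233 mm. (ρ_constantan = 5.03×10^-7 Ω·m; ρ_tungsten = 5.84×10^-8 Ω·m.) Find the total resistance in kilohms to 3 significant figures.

1.82 kΩ

Seg 1: A = π(d/2)² = π(1.2400e-05 m)² = 4.831e-10 m²
R_1 = (5.03×10^-7)(1.74)/(4.831e-10) = 1812 Ω
Seg 2: A = πr² = π(1.6500e-04 m)² = 8.553e-08 m²
R_2 = (5.84×10^-8)(0.322)/(8.553e-08) = 0.2199 Ω
Seg 3: A = πr² = π(2.3300e-04 m)² = 1.706e-07 m²
R_3 = (5.03×10^-7)(2.35)/(1.706e-07) = 6.931 Ω
R_total = R_1 + R_2 + R_3 = 1.82 kΩ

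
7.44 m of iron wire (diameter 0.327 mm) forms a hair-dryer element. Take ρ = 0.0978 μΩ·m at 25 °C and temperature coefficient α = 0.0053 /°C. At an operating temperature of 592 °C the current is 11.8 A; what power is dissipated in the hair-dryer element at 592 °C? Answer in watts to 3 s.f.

ρ = 0.0978 μΩ·m = 9.78×10^-8 Ω·m
A = π(d/2)² = π(1.6350e-04 m)² = 8.398e-08 m²
R₍25₎ = ρL/A = (9.78×10^-8)(7.44)/(8.398e-08) = 8.664 Ω
R₍592₎ = R₍25₎(1 + αΔT) = 8.664 × (1 + 0.0053×567) = 34.7 Ω
P = I²R = (11.8)² × 34.7 = 4830 W

4830 W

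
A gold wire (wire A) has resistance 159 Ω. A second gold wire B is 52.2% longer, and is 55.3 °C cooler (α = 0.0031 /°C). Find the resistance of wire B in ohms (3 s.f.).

R ∝ ρL/d² with ρ ∝ (1+αΔT), so R_B/R_A = (1 + 52.2/100) × (1 − 0.0031×55.3)
= 1.522 × 0.8286 = 1.261
R_B = 1.261 × 159 = 201 Ω

201 Ω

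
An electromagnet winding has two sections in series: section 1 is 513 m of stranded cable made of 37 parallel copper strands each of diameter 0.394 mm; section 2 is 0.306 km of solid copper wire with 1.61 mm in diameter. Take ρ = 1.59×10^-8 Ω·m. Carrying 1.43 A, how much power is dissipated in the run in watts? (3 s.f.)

8.58 W

Section 1: A_strand = π(1.9700e-04)² = 1.219e-07 m²; R₁ = ρL/(N·A_s) = (1.59×10^-8)(513)/(37×1.219e-07) = 1.808 Ω
Section 2: A = π(d/2)² = π(8.0500e-04 m)² = 2.036e-06 m²
R₂ = (1.59×10^-8)(306)/(2.036e-06) = 2.39 Ω
R = R₁ + R₂ = 4.198 Ω
P = I²R = (1.43)² × 4.198 = 8.58 W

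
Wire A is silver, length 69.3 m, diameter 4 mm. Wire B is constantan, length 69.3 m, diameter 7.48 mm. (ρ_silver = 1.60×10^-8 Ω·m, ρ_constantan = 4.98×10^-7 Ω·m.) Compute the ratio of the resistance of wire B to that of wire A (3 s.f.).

8.90

R ∝ ρL/d², so R_B/R_A = (ρ_B/ρ_A) × (d_A/d_B)²
= (4.98×10^-7/1.60×10^-8) × (4/7.48)² = 8.90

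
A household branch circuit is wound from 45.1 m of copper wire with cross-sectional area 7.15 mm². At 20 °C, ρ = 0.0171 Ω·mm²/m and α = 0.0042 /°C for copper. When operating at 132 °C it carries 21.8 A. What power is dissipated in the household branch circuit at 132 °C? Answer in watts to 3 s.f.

ρ = 0.0171 Ω·mm²/m = 1.71×10^-8 Ω·m
A = 7.15 mm² = 7.150e-06 m²
R₍20₎ = ρL/A = (1.71×10^-8)(45.1)/(7.150e-06) = 0.1079 Ω
R₍132₎ = R₍20₎(1 + αΔT) = 0.1079 × (1 + 0.0042×112) = 0.1586 Ω
P = I²R = (21.8)² × 0.1586 = 75.4 W

75.4 W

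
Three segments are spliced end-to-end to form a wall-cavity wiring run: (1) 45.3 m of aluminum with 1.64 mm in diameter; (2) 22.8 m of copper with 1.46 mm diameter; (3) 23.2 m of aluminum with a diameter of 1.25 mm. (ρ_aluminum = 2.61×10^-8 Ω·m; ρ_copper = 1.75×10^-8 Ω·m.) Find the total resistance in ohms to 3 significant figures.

1.29 Ω

Seg 1: A = π(d/2)² = π(8.2000e-04 m)² = 2.112e-06 m²
R_1 = (2.61×10^-8)(45.3)/(2.112e-06) = 0.5597 Ω
Seg 2: A = π(d/2)² = π(7.3000e-04 m)² = 1.674e-06 m²
R_2 = (1.75×10^-8)(22.8)/(1.674e-06) = 0.2383 Ω
Seg 3: A = π(d/2)² = π(6.2500e-04 m)² = 1.227e-06 m²
R_3 = (2.61×10^-8)(23.2)/(1.227e-06) = 0.4934 Ω
R_total = R_1 + R_2 + R_3 = 1.29 Ω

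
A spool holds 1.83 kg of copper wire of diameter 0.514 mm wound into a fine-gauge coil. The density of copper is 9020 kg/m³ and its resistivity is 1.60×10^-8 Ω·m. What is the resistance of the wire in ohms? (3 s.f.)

75.4 Ω

A = π(d/2)² = π(2.5700e-04 m)² = 2.0750e-07 m²
L = m/(density·A) = 1.83/(9020×2.0750e-07) = 977.8 m
R = ρL/A = (1.60×10^-8)(977.8)/(2.0750e-07) = 75.4 Ω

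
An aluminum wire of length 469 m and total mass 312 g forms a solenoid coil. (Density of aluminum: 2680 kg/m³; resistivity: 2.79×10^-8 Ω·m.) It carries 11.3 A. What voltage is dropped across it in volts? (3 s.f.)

596 V

A = m/(density·L) = 0.312/(2680×469) = 2.4823e-07 m²
R = ρL/A = (2.79×10^-8)(469)/(2.4823e-07) = 52.71 Ω
V = IR = 11.3 × 52.71 = 596 V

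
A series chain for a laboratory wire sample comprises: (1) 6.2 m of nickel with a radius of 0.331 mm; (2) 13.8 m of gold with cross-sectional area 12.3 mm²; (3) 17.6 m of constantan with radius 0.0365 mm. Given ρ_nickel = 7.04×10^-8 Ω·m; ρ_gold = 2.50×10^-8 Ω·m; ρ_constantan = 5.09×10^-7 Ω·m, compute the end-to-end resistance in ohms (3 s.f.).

2140 Ω

Seg 1: A = πr² = π(3.3100e-04 m)² = 3.442e-07 m²
R_1 = (7.04×10^-8)(6.2)/(3.442e-07) = 1.268 Ω
Seg 2: A = 12.3 mm² = 1.230e-05 m²
R_2 = (2.50×10^-8)(13.8)/(1.230e-05) = 0.02805 Ω
Seg 3: A = πr² = π(3.6500e-05 m)² = 4.185e-09 m²
R_3 = (5.09×10^-7)(17.6)/(4.185e-09) = 2140 Ω
R_total = R_1 + R_2 + R_3 = 2140 Ω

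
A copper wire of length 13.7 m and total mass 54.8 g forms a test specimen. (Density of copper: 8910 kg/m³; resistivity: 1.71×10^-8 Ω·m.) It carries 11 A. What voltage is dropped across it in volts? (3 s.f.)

5.74 V

A = m/(density·L) = 0.0548/(8910×13.7) = 4.4893e-07 m²
R = ρL/A = (1.71×10^-8)(13.7)/(4.4893e-07) = 0.5218 Ω
V = IR = 11 × 0.5218 = 5.74 V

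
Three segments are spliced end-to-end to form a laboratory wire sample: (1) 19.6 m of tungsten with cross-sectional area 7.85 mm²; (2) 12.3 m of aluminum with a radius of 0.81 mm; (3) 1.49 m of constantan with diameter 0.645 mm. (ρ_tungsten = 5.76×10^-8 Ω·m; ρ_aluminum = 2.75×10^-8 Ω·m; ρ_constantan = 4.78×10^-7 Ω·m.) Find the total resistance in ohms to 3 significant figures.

Seg 1: A = 7.85 mm² = 7.850e-06 m²
R_1 = (5.76×10^-8)(19.6)/(7.850e-06) = 0.1438 Ω
Seg 2: A = πr² = π(8.1000e-04 m)² = 2.061e-06 m²
R_2 = (2.75×10^-8)(12.3)/(2.061e-06) = 0.1641 Ω
Seg 3: A = π(d/2)² = π(3.2250e-04 m)² = 3.267e-07 m²
R_3 = (4.78×10^-7)(1.49)/(3.267e-07) = 2.18 Ω
R_total = R_1 + R_2 + R_3 = 2.49 Ω

2.49 Ω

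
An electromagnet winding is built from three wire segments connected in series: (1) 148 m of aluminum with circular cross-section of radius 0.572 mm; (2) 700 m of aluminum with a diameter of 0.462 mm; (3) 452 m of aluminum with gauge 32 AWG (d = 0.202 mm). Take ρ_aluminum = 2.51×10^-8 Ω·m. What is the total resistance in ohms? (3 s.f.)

Seg 1: A = πr² = π(5.7200e-04 m)² = 1.028e-06 m²
R_1 = (2.51×10^-8)(148)/(1.028e-06) = 3.614 Ω
Seg 2: A = π(d/2)² = π(2.3100e-04 m)² = 1.676e-07 m²
R_2 = (2.51×10^-8)(700)/(1.676e-07) = 104.8 Ω
Seg 3: A = π(0.202/2 mm)² = π(1.0100e-04 m)² = 3.205e-08 m²
R_3 = (2.51×10^-8)(452)/(3.205e-08) = 354 Ω
R_total = R_1 + R_2 + R_3 = 462 Ω

462 Ω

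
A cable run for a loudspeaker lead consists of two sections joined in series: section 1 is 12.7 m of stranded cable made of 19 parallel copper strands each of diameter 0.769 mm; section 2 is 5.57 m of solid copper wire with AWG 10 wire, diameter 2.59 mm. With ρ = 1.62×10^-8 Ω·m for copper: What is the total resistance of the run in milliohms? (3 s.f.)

Section 1: A_strand = π(3.8450e-04)² = 4.645e-07 m²; R₁ = ρL/(N·A_s) = (1.62×10^-8)(12.7)/(19×4.645e-07) = 0.02331 Ω
Section 2: A = π(2.59/2 mm)² = π(1.2950e-03 m)² = 5.269e-06 m²
R₂ = (1.62×10^-8)(5.57)/(5.269e-06) = 0.01713 Ω
R = R₁ + R₂ = 40.4 mΩ

40.4 mΩ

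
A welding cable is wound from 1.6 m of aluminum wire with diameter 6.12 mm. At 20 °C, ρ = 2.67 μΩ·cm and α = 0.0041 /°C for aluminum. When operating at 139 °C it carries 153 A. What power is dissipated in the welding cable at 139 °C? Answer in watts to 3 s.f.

ρ = 2.67 μΩ·cm = 2.67×10^-8 Ω·m
A = π(d/2)² = π(3.0600e-03 m)² = 2.942e-05 m²
R₍20₎ = ρL/A = (2.67×10^-8)(1.6)/(2.942e-05) = 0.001452 Ω
R₍139₎ = R₍20₎(1 + αΔT) = 0.001452 × (1 + 0.0041×119) = 0.002161 Ω
P = I²R = (153)² × 0.002161 = 50.6 W

50.6 W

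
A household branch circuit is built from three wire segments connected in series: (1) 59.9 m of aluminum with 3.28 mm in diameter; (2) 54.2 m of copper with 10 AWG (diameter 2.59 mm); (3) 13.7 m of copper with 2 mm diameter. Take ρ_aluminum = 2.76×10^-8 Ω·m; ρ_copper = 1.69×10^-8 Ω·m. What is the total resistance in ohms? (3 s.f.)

Seg 1: A = π(d/2)² = π(1.6400e-03 m)² = 8.450e-06 m²
R_1 = (2.76×10^-8)(59.9)/(8.450e-06) = 0.1957 Ω
Seg 2: A = π(2.59/2 mm)² = π(1.2950e-03 m)² = 5.269e-06 m²
R_2 = (1.69×10^-8)(54.2)/(5.269e-06) = 0.1739 Ω
Seg 3: A = π(d/2)² = π(1.0000e-03 m)² = 3.142e-06 m²
R_3 = (1.69×10^-8)(13.7)/(3.142e-06) = 0.0737 Ω
R_total = R_1 + R_2 + R_3 = 0.443 Ω

0.443 Ω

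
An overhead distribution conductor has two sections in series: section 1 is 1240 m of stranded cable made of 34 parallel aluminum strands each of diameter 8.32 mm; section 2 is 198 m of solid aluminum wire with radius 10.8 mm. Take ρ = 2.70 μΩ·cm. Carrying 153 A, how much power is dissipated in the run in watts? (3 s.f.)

ρ = 2.70 μΩ·cm = 2.70×10^-8 Ω·m
Section 1: A_strand = π(4.1600e-03)² = 5.437e-05 m²; R₁ = ρL/(N·A_s) = (2.70×10^-8)(1240)/(34×5.437e-05) = 0.01811 Ω
Section 2: A = πr² = π(1.0800e-02 m)² = 3.664e-04 m²
R₂ = (2.70×10^-8)(198)/(3.664e-04) = 0.01459 Ω
R = R₁ + R₂ = 0.0327 Ω
P = I²R = (153)² × 0.0327 = 766 W

766 W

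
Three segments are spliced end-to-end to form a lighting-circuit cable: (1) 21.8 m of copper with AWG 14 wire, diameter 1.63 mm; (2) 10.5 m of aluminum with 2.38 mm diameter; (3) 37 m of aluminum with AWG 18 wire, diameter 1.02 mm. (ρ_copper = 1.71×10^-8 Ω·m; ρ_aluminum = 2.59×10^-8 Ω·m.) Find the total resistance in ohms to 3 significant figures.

Seg 1: A = π(1.63/2 mm)² = π(8.1500e-04 m)² = 2.087e-06 m²
R_1 = (1.71×10^-8)(21.8)/(2.087e-06) = 0.1786 Ω
Seg 2: A = π(d/2)² = π(1.1900e-03 m)² = 4.449e-06 m²
R_2 = (2.59×10^-8)(10.5)/(4.449e-06) = 0.06113 Ω
Seg 3: A = π(1.02/2 mm)² = π(5.1000e-04 m)² = 8.171e-07 m²
R_3 = (2.59×10^-8)(37)/(8.171e-07) = 1.173 Ω
R_total = R_1 + R_2 + R_3 = 1.41 Ω

1.41 Ω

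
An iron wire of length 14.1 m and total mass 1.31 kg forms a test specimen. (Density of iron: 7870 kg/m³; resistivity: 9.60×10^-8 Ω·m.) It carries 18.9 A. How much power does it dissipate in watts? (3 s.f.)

A = m/(density·L) = 1.31/(7870×14.1) = 1.1805e-05 m²
R = ρL/A = (9.60×10^-8)(14.1)/(1.1805e-05) = 0.1147 Ω
P = I²R = (18.9)² × 0.1147 = 41.0 W

41.0 W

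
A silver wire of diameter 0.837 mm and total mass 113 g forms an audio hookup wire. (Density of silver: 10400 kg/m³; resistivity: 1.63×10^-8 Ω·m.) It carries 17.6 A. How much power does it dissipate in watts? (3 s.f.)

181 W

A = π(d/2)² = π(4.1850e-04 m)² = 5.5023e-07 m²
L = m/(density·A) = 0.113/(10400×5.5023e-07) = 19.75 m
R = ρL/A = (1.63×10^-8)(19.75)/(5.5023e-07) = 0.585 Ω
P = I²R = (17.6)² × 0.585 = 181 W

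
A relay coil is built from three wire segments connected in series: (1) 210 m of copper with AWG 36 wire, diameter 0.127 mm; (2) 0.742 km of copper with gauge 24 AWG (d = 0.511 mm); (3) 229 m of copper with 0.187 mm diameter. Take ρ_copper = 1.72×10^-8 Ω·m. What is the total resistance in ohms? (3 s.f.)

491 Ω

Seg 1: A = π(0.127/2 mm)² = π(6.3500e-05 m)² = 1.267e-08 m²
R_1 = (1.72×10^-8)(210)/(1.267e-08) = 285.1 Ω
Seg 2: A = π(0.511/2 mm)² = π(2.5550e-04 m)² = 2.051e-07 m²
R_2 = (1.72×10^-8)(742)/(2.051e-07) = 62.23 Ω
Seg 3: A = π(d/2)² = π(9.3500e-05 m)² = 2.746e-08 m²
R_3 = (1.72×10^-8)(229)/(2.746e-08) = 143.4 Ω
R_total = R_1 + R_2 + R_3 = 491 Ω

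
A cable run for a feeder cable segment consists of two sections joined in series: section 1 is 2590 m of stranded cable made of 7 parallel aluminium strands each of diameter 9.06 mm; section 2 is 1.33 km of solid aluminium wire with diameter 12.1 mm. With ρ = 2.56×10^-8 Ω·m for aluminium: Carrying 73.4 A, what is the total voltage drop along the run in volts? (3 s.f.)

32.5 V

Section 1: A_strand = π(4.5300e-03)² = 6.447e-05 m²; R₁ = ρL/(N·A_s) = (2.56×10^-8)(2590)/(7×6.447e-05) = 0.1469 Ω
Section 2: A = π(d/2)² = π(6.0500e-03 m)² = 1.150e-04 m²
R₂ = (2.56×10^-8)(1330)/(1.150e-04) = 0.2961 Ω
R = R₁ + R₂ = 0.443 Ω
V = IR = 73.4 × 0.443 = 32.5 V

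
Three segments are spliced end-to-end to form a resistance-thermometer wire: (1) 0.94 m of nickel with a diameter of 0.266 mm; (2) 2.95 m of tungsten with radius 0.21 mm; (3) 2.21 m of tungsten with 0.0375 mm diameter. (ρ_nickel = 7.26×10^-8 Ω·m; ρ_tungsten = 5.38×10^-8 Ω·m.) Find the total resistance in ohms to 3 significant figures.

110 Ω

Seg 1: A = π(d/2)² = π(1.3300e-04 m)² = 5.557e-08 m²
R_1 = (7.26×10^-8)(0.94)/(5.557e-08) = 1.228 Ω
Seg 2: A = πr² = π(2.1000e-04 m)² = 1.385e-07 m²
R_2 = (5.38×10^-8)(2.95)/(1.385e-07) = 1.146 Ω
Seg 3: A = π(d/2)² = π(1.8750e-05 m)² = 1.104e-09 m²
R_3 = (5.38×10^-8)(2.21)/(1.104e-09) = 107.7 Ω
R_total = R_1 + R_2 + R_3 = 110 Ω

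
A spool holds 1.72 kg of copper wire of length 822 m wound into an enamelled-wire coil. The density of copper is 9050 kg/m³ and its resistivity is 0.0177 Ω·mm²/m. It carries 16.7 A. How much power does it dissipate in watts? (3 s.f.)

ρ = 0.0177 Ω·mm²/m = 1.77×10^-8 Ω·m
A = m/(density·L) = 1.72/(9050×822) = 2.3121e-07 m²
R = ρL/A = (1.77×10^-8)(822)/(2.3121e-07) = 62.93 Ω
P = I²R = (16.7)² × 62.93 = 17500 W

17500 W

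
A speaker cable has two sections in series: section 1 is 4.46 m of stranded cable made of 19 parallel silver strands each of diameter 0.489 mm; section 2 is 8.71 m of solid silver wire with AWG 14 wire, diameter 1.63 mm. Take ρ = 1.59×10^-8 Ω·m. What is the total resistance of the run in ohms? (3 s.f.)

0.0862 Ω

Section 1: A_strand = π(2.4450e-04)² = 1.878e-07 m²; R₁ = ρL/(N·A_s) = (1.59×10^-8)(4.46)/(19×1.878e-07) = 0.01987 Ω
Section 2: A = π(1.63/2 mm)² = π(8.1500e-04 m)² = 2.087e-06 m²
R₂ = (1.59×10^-8)(8.71)/(2.087e-06) = 0.06637 Ω
R = R₁ + R₂ = 0.0862 Ω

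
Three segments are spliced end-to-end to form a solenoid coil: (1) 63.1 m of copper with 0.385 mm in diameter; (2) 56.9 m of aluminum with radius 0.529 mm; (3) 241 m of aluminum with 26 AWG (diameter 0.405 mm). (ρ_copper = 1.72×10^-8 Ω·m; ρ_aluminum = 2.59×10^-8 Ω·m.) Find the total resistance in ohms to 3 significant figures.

Seg 1: A = π(d/2)² = π(1.9250e-04 m)² = 1.164e-07 m²
R_1 = (1.72×10^-8)(63.1)/(1.164e-07) = 9.323 Ω
Seg 2: A = πr² = π(5.2900e-04 m)² = 8.791e-07 m²
R_2 = (2.59×10^-8)(56.9)/(8.791e-07) = 1.676 Ω
Seg 3: A = π(0.405/2 mm)² = π(2.0250e-04 m)² = 1.288e-07 m²
R_3 = (2.59×10^-8)(241)/(1.288e-07) = 48.45 Ω
R_total = R_1 + R_2 + R_3 = 59.5 Ω

59.5 Ω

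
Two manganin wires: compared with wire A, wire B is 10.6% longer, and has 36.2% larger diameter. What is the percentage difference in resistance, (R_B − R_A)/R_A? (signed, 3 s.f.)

R ∝ L/d², so R_B/R_A = (1 + 10.6/100) × (1 + 36.2/100)⁻²
= 1.106 × 0.5391 = 0.5962
(R_B − R_A)/R_A = 0.5962 − 1 = -40.4%

-40.4%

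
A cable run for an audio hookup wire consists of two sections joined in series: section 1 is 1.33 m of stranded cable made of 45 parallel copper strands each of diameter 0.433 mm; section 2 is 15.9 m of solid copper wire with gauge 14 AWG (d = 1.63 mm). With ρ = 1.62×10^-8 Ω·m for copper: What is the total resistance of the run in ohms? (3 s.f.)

0.127 Ω

Section 1: A_strand = π(2.1650e-04)² = 1.473e-07 m²; R₁ = ρL/(N·A_s) = (1.62×10^-8)(1.33)/(45×1.473e-07) = 0.003252 Ω
Section 2: A = π(1.63/2 mm)² = π(8.1500e-04 m)² = 2.087e-06 m²
R₂ = (1.62×10^-8)(15.9)/(2.087e-06) = 0.1234 Ω
R = R₁ + R₂ = 0.127 Ω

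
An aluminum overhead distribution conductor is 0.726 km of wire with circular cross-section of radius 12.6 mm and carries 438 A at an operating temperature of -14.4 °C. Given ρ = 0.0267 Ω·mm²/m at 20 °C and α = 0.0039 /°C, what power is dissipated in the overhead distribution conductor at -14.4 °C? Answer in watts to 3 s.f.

ρ = 0.0267 Ω·mm²/m = 2.67×10^-8 Ω·m
A = πr² = π(1.2600e-02 m)² = 4.988e-04 m²
R₍20₎ = ρL/A = (2.67×10^-8)(726)/(4.988e-04) = 0.03886 Ω
R₍-14.4₎ = R₍20₎(1 + αΔT) = 0.03886 × (1 + 0.0039×-34.4) = 0.03365 Ω
P = I²R = (438)² × 0.03365 = 6460 W

6460 W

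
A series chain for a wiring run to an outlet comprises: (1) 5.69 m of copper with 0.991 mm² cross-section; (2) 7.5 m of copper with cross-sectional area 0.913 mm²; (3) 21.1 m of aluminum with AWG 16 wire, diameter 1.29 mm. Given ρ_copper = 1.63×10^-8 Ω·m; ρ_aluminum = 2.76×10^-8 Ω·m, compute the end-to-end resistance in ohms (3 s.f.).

Seg 1: A = 0.991 mm² = 9.910e-07 m²
R_1 = (1.63×10^-8)(5.69)/(9.910e-07) = 0.09359 Ω
Seg 2: A = 0.913 mm² = 9.130e-07 m²
R_2 = (1.63×10^-8)(7.5)/(9.130e-07) = 0.1339 Ω
Seg 3: A = π(1.29/2 mm)² = π(6.4500e-04 m)² = 1.307e-06 m²
R_3 = (2.76×10^-8)(21.1)/(1.307e-06) = 0.4456 Ω
R_total = R_1 + R_2 + R_3 = 0.673 Ω

0.673 Ω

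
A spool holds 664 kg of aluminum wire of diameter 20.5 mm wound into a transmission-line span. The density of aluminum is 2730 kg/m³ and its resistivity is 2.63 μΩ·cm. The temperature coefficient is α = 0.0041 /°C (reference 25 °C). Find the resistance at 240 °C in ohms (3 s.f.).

ρ = 2.63 μΩ·cm = 2.63×10^-8 Ω·m
A = π(d/2)² = π(1.0250e-02 m)² = 3.3006e-04 m²
L = m/(density·A) = 664/(2730×3.3006e-04) = 736.9 m
R = ρL/A = (2.63×10^-8)(736.9)/(3.3006e-04) = 0.05872 Ω
R(240 °C) = 0.05872 × (1 + 0.0041×215) = 0.110 Ω

0.110 Ω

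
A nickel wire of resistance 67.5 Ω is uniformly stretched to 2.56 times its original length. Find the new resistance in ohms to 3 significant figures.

442 Ω

Volume constant ⇒ A' = A/k with k = 2.56. R' = ρ(kL)/(A/k) = k²R.
R' = 6.554 × 67.5 = 442 Ω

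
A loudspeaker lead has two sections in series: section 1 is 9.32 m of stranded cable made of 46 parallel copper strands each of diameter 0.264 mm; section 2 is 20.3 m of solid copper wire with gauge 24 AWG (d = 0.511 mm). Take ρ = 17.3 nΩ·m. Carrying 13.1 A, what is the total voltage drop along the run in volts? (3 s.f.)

23.3 V

ρ = 17.3 nΩ·m = 1.73×10^-8 Ω·m
Section 1: A_strand = π(1.3200e-04)² = 5.474e-08 m²; R₁ = ρL/(N·A_s) = (1.73×10^-8)(9.32)/(46×5.474e-08) = 0.06403 Ω
Section 2: A = π(0.511/2 mm)² = π(2.5550e-04 m)² = 2.051e-07 m²
R₂ = (1.73×10^-8)(20.3)/(2.051e-07) = 1.712 Ω
R = R₁ + R₂ = 1.776 Ω
V = IR = 13.1 × 1.776 = 23.3 V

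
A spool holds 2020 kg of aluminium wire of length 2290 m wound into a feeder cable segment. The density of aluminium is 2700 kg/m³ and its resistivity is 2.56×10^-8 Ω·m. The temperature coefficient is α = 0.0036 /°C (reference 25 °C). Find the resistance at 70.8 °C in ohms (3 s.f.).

0.209 Ω

A = m/(density·L) = 2020/(2700×2290) = 3.2670e-04 m²
R = ρL/A = (2.56×10^-8)(2290)/(3.2670e-04) = 0.1794 Ω
R(70.8 °C) = 0.1794 × (1 + 0.0036×45.8) = 0.209 Ω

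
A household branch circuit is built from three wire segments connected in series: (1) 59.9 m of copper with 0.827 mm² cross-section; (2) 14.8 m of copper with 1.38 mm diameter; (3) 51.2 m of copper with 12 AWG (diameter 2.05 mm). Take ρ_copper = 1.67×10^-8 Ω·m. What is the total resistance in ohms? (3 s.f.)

Seg 1: A = 0.827 mm² = 8.270e-07 m²
R_1 = (1.67×10^-8)(59.9)/(8.270e-07) = 1.21 Ω
Seg 2: A = π(d/2)² = π(6.9000e-04 m)² = 1.496e-06 m²
R_2 = (1.67×10^-8)(14.8)/(1.496e-06) = 0.1652 Ω
Seg 3: A = π(2.05/2 mm)² = π(1.0250e-03 m)² = 3.301e-06 m²
R_3 = (1.67×10^-8)(51.2)/(3.301e-06) = 0.2591 Ω
R_total = R_1 + R_2 + R_3 = 1.63 Ω

1.63 Ω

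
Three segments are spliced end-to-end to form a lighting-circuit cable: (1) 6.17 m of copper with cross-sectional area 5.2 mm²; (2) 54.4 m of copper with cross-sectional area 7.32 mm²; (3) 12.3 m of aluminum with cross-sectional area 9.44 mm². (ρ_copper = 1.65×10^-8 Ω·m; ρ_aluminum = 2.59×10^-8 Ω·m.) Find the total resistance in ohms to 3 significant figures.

Seg 1: A = 5.2 mm² = 5.200e-06 m²
R_1 = (1.65×10^-8)(6.17)/(5.200e-06) = 0.01958 Ω
Seg 2: A = 7.32 mm² = 7.320e-06 m²
R_2 = (1.65×10^-8)(54.4)/(7.320e-06) = 0.1226 Ω
Seg 3: A = 9.44 mm² = 9.440e-06 m²
R_3 = (2.59×10^-8)(12.3)/(9.440e-06) = 0.03375 Ω
R_total = R_1 + R_2 + R_3 = 0.176 Ω

0.176 Ω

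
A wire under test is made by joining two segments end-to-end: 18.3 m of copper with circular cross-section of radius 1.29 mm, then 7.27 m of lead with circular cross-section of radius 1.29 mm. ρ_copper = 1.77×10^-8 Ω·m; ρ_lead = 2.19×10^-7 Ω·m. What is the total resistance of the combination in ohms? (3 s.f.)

Segment 1: A = πr² = π(1.2900e-03 m)² = 5.228e-06 m²
R₁ = ρL/A = (1.77×10^-8)(18.3)/(5.228e-06) = 0.06196 Ω
R₂ = (2.19×10^-7)(7.27)/(5.228e-06) = 0.3045 Ω
R = R₁ + R₂ = 0.367 Ω

0.367 Ω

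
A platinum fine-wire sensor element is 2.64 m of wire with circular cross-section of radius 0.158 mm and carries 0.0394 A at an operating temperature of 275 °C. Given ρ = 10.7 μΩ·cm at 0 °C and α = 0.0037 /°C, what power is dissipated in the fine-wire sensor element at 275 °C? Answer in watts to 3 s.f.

0.0113 W

ρ = 10.7 μΩ·cm = 1.07×10^-7 Ω·m
A = πr² = π(1.5800e-04 m)² = 7.843e-08 m²
R₍0₎ = ρL/A = (1.07×10^-7)(2.64)/(7.843e-08) = 3.602 Ω
R₍275₎ = R₍0₎(1 + αΔT) = 3.602 × (1 + 0.0037×275) = 7.267 Ω
P = I²R = (0.0394)² × 7.267 = 0.0113 W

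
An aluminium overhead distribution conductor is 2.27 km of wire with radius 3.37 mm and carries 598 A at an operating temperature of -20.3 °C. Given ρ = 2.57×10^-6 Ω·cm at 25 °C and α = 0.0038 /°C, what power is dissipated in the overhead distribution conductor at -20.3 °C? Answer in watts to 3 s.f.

4.84×10^5 W

ρ = 2.57×10^-6 Ω·cm = 2.57×10^-8 Ω·m
A = πr² = π(3.3700e-03 m)² = 3.568e-05 m²
R₍25₎ = ρL/A = (2.57×10^-8)(2270)/(3.568e-05) = 1.635 Ω
R₍-20.3₎ = R₍25₎(1 + αΔT) = 1.635 × (1 + 0.0038×-45.3) = 1.354 Ω
P = I²R = (598)² × 1.354 = 4.84×10^5 W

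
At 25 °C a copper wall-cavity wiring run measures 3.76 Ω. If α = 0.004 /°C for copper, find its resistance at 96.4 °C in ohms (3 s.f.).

4.83 Ω

ΔT = 96.4 − 25 = 71.4 °C
R = R₀(1 + αΔT) = 3.76 × (1 + 0.004×71.4) = 3.76 × 1.286 = 4.83 Ω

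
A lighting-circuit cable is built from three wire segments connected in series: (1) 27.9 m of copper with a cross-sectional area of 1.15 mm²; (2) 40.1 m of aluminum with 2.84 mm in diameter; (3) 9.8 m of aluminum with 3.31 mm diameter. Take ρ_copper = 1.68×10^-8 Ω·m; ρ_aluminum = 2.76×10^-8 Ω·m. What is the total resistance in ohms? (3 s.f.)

Seg 1: A = 1.15 mm² = 1.150e-06 m²
R_1 = (1.68×10^-8)(27.9)/(1.150e-06) = 0.4076 Ω
Seg 2: A = π(d/2)² = π(1.4200e-03 m)² = 6.335e-06 m²
R_2 = (2.76×10^-8)(40.1)/(6.335e-06) = 0.1747 Ω
Seg 3: A = π(d/2)² = π(1.6550e-03 m)² = 8.605e-06 m²
R_3 = (2.76×10^-8)(9.8)/(8.605e-06) = 0.03143 Ω
R_total = R_1 + R_2 + R_3 = 0.614 Ω

0.614 Ω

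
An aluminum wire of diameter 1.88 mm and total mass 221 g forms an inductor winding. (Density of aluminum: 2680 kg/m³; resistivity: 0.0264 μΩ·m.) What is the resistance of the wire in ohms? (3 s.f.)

ρ = 0.0264 μΩ·m = 2.64×10^-8 Ω·m
A = π(d/2)² = π(9.4000e-04 m)² = 2.7759e-06 m²
L = m/(density·A) = 0.221/(2680×2.7759e-06) = 29.71 m
R = ρL/A = (2.64×10^-8)(29.71)/(2.7759e-06) = 0.283 Ω

0.283 Ω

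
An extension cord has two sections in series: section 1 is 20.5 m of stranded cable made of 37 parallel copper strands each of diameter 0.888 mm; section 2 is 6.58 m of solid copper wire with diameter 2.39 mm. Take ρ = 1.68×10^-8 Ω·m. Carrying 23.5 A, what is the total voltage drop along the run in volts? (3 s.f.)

Section 1: A_strand = π(4.4400e-04)² = 6.193e-07 m²; R₁ = ρL/(N·A_s) = (1.68×10^-8)(20.5)/(37×6.193e-07) = 0.01503 Ω
Section 2: A = π(d/2)² = π(1.1950e-03 m)² = 4.486e-06 m²
R₂ = (1.68×10^-8)(6.58)/(4.486e-06) = 0.02464 Ω
R = R₁ + R₂ = 0.03967 Ω
V = IR = 23.5 × 0.03967 = 0.932 V

0.932 V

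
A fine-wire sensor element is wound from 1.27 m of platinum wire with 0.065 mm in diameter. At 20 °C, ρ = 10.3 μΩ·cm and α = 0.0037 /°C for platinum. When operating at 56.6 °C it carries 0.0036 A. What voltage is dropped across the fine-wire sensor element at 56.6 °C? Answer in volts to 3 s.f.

0.161 V

ρ = 10.3 μΩ·cm = 1.03×10^-7 Ω·m
A = π(d/2)² = π(3.2500e-05 m)² = 3.318e-09 m²
R₍20₎ = ρL/A = (1.03×10^-7)(1.27)/(3.318e-09) = 39.42 Ω
R₍56.6₎ = R₍20₎(1 + αΔT) = 39.42 × (1 + 0.0037×36.6) = 44.76 Ω
V = IR = 0.0036 × 44.76 = 0.161 V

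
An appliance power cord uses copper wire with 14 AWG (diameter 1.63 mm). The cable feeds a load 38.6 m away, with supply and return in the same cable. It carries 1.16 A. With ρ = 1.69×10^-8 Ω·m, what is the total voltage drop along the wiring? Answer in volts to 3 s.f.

0.725 V

A = π(1.63/2 mm)² = π(8.1500e-04 m)² = 2.087e-06 m²
Total conductor length (both ways) L = 2 × 38.6 = 77.2 m
R = ρL/A = (1.69×10^-8)(77.2)/(2.087e-06) = 0.6252 Ω
V = IR = 1.16 × 0.6252 = 0.725 V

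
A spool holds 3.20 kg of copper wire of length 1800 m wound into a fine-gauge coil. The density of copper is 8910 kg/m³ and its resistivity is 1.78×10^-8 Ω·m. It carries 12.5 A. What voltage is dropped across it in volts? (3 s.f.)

2010 V

A = m/(density·L) = 3.2/(8910×1800) = 1.9953e-07 m²
R = ρL/A = (1.78×10^-8)(1800)/(1.9953e-07) = 160.6 Ω
V = IR = 12.5 × 160.6 = 2010 V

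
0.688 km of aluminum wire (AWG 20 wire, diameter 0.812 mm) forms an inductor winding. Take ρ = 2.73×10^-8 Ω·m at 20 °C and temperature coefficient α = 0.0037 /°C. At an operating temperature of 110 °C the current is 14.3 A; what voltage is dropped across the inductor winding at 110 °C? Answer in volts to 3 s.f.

691 V

A = π(0.812/2 mm)² = π(4.0600e-04 m)² = 5.178e-07 m²
R₍20₎ = ρL/A = (2.73×10^-8)(688)/(5.178e-07) = 36.27 Ω
R₍110₎ = R₍20₎(1 + αΔT) = 36.27 × (1 + 0.0037×90) = 48.35 Ω
V = IR = 14.3 × 48.35 = 691 V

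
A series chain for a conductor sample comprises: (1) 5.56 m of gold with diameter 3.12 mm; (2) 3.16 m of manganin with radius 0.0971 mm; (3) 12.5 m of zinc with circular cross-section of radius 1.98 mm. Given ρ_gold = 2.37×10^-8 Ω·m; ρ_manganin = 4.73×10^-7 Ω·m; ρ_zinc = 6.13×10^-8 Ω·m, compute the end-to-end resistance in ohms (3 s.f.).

50.5 Ω

Seg 1: A = π(d/2)² = π(1.5600e-03 m)² = 7.645e-06 m²
R_1 = (2.37×10^-8)(5.56)/(7.645e-06) = 0.01724 Ω
Seg 2: A = πr² = π(9.7100e-05 m)² = 2.962e-08 m²
R_2 = (4.73×10^-7)(3.16)/(2.962e-08) = 50.46 Ω
Seg 3: A = πr² = π(1.9800e-03 m)² = 1.232e-05 m²
R_3 = (6.13×10^-8)(12.5)/(1.232e-05) = 0.06221 Ω
R_total = R_1 + R_2 + R_3 = 50.5 Ω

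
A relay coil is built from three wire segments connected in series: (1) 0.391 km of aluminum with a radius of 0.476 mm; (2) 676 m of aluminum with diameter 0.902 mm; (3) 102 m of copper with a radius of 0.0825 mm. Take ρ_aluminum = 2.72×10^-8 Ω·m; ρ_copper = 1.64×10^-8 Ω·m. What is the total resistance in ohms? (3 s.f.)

Seg 1: A = πr² = π(4.7600e-04 m)² = 7.118e-07 m²
R_1 = (2.72×10^-8)(391)/(7.118e-07) = 14.94 Ω
Seg 2: A = π(d/2)² = π(4.5100e-04 m)² = 6.390e-07 m²
R_2 = (2.72×10^-8)(676)/(6.390e-07) = 28.77 Ω
Seg 3: A = πr² = π(8.2500e-05 m)² = 2.138e-08 m²
R_3 = (1.64×10^-8)(102)/(2.138e-08) = 78.23 Ω
R_total = R_1 + R_2 + R_3 = 122 Ω

122 Ω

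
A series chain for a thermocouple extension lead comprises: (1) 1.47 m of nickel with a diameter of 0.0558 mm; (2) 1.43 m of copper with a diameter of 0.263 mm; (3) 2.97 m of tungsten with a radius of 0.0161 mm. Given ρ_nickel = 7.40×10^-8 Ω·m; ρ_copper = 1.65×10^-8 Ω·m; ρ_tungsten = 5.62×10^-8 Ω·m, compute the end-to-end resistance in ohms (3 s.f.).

Seg 1: A = π(d/2)² = π(2.7900e-05 m)² = 2.445e-09 m²
R_1 = (7.40×10^-8)(1.47)/(2.445e-09) = 44.48 Ω
Seg 2: A = π(d/2)² = π(1.3150e-04 m)² = 5.433e-08 m²
R_2 = (1.65×10^-8)(1.43)/(5.433e-08) = 0.4343 Ω
Seg 3: A = πr² = π(1.6100e-05 m)² = 8.143e-10 m²
R_3 = (5.62×10^-8)(2.97)/(8.143e-10) = 205 Ω
R_total = R_1 + R_2 + R_3 = 250 Ω

250 Ω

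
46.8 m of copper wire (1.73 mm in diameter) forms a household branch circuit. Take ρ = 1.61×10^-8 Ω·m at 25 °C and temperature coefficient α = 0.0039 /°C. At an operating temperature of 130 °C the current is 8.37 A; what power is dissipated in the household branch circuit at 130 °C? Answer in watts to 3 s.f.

A = π(d/2)² = π(8.6500e-04 m)² = 2.351e-06 m²
R₍25₎ = ρL/A = (1.61×10^-8)(46.8)/(2.351e-06) = 0.3205 Ω
R₍130₎ = R₍25₎(1 + αΔT) = 0.3205 × (1 + 0.0039×105) = 0.4518 Ω
P = I²R = (8.37)² × 0.4518 = 31.7 W

31.7 W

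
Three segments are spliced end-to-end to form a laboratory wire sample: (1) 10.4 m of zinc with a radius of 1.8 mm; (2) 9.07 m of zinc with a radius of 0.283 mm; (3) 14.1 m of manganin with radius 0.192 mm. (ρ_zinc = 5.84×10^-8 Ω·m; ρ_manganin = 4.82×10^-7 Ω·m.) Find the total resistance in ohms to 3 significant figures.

Seg 1: A = πr² = π(1.8000e-03 m)² = 1.018e-05 m²
R_1 = (5.84×10^-8)(10.4)/(1.018e-05) = 0.05967 Ω
Seg 2: A = πr² = π(2.8300e-04 m)² = 2.516e-07 m²
R_2 = (5.84×10^-8)(9.07)/(2.516e-07) = 2.105 Ω
Seg 3: A = πr² = π(1.9200e-04 m)² = 1.158e-07 m²
R_3 = (4.82×10^-7)(14.1)/(1.158e-07) = 58.68 Ω
R_total = R_1 + R_2 + R_3 = 60.8 Ω

60.8 Ω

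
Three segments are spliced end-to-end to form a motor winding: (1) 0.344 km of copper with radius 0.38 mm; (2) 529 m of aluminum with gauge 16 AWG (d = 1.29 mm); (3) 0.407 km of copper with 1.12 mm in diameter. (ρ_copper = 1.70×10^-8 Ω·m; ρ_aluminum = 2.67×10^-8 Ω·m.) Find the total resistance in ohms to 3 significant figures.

30.7 Ω

Seg 1: A = πr² = π(3.8000e-04 m)² = 4.536e-07 m²
R_1 = (1.70×10^-8)(344)/(4.536e-07) = 12.89 Ω
Seg 2: A = π(1.29/2 mm)² = π(6.4500e-04 m)² = 1.307e-06 m²
R_2 = (2.67×10^-8)(529)/(1.307e-06) = 10.81 Ω
Seg 3: A = π(d/2)² = π(5.6000e-04 m)² = 9.852e-07 m²
R_3 = (1.70×10^-8)(407)/(9.852e-07) = 7.023 Ω
R_total = R_1 + R_2 + R_3 = 30.7 Ω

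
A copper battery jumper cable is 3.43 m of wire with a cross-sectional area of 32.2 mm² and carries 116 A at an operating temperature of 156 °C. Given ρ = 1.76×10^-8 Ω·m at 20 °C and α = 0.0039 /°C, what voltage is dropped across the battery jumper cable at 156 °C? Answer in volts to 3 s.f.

0.333 V

A = 32.2 mm² = 3.220e-05 m²
R₍20₎ = ρL/A = (1.76×10^-8)(3.43)/(3.220e-05) = 0.001875 Ω
R₍156₎ = R₍20₎(1 + αΔT) = 0.001875 × (1 + 0.0039×136) = 0.002869 Ω
V = IR = 116 × 0.002869 = 0.333 V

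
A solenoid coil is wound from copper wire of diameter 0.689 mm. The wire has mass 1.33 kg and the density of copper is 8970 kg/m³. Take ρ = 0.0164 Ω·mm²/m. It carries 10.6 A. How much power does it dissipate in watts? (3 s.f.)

ρ = 0.0164 Ω·mm²/m = 1.64×10^-8 Ω·m
A = π(d/2)² = π(3.4450e-04 m)² = 3.7285e-07 m²
L = m/(density·A) = 1.33/(8970×3.7285e-07) = 397.7 m
R = ρL/A = (1.64×10^-8)(397.7)/(3.7285e-07) = 17.49 Ω
P = I²R = (10.6)² × 17.49 = 1970 W

1970 W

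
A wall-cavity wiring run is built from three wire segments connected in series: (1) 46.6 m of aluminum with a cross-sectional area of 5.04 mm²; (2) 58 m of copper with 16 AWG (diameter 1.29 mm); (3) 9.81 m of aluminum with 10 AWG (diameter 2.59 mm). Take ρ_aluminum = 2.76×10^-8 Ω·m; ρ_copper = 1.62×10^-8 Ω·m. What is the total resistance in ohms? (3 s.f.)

1.03 Ω

Seg 1: A = 5.04 mm² = 5.040e-06 m²
R_1 = (2.76×10^-8)(46.6)/(5.040e-06) = 0.2552 Ω
Seg 2: A = π(1.29/2 mm)² = π(6.4500e-04 m)² = 1.307e-06 m²
R_2 = (1.62×10^-8)(58)/(1.307e-06) = 0.7189 Ω
Seg 3: A = π(2.59/2 mm)² = π(1.2950e-03 m)² = 5.269e-06 m²
R_3 = (2.76×10^-8)(9.81)/(5.269e-06) = 0.05139 Ω
R_total = R_1 + R_2 + R_3 = 1.03 Ω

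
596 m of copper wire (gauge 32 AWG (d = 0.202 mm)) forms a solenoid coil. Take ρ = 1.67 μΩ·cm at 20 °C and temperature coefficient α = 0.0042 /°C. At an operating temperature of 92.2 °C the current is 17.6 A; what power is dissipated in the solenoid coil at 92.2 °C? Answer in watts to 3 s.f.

ρ = 1.67 μΩ·cm = 1.67×10^-8 Ω·m
A = π(0.202/2 mm)² = π(1.0100e-04 m)² = 3.205e-08 m²
R₍20₎ = ρL/A = (1.67×10^-8)(596)/(3.205e-08) = 310.6 Ω
R₍92.2₎ = R₍20₎(1 + αΔT) = 310.6 × (1 + 0.0042×72.2) = 404.8 Ω
P = I²R = (17.6)² × 404.8 = 1.25×10^5 W

1.25×10^5 W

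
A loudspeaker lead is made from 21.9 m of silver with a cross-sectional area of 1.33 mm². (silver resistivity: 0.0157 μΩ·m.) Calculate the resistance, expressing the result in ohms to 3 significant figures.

ρ = 0.0157 μΩ·m = 1.57×10^-8 Ω·m
A = 1.33 mm² = 1.330e-06 m²
R = ρL/A = (1.57×10^-8)(21.9 m)/(1.330e-06 m²) = 0.259 Ω

0.259 Ω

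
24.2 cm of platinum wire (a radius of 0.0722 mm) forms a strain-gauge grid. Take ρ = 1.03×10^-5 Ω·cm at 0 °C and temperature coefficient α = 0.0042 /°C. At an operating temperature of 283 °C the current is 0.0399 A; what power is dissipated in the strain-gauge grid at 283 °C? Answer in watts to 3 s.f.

0.00530 W

ρ = 1.03×10^-5 Ω·cm = 1.03×10^-7 Ω·m
A = πr² = π(7.2200e-05 m)² = 1.638e-08 m²
R₍0₎ = ρL/A = (1.03×10^-7)(0.242)/(1.638e-08) = 1.522 Ω
R₍283₎ = R₍0₎(1 + αΔT) = 1.522 × (1 + 0.0042×283) = 3.331 Ω
P = I²R = (0.0399)² × 3.331 = 0.00530 W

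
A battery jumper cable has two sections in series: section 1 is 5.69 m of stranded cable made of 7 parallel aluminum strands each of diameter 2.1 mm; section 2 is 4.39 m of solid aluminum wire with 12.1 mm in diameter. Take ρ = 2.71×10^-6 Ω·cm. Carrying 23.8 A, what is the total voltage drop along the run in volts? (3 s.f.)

0.176 V

ρ = 2.71×10^-6 Ω·cm = 2.71×10^-8 Ω·m
Section 1: A_strand = π(1.0500e-03)² = 3.464e-06 m²; R₁ = ρL/(N·A_s) = (2.71×10^-8)(5.69)/(7×3.464e-06) = 0.00636 Ω
Section 2: A = π(d/2)² = π(6.0500e-03 m)² = 1.150e-04 m²
R₂ = (2.71×10^-8)(4.39)/(1.150e-04) = 0.001035 Ω
R = R₁ + R₂ = 0.007395 Ω
V = IR = 23.8 × 0.007395 = 0.176 V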